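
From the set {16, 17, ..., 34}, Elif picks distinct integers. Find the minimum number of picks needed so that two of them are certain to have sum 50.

11

Group the elements by complementary pair {x, 50−x}: {16,34}, {17,33}, {18,32}, …, giving 9 two-element pairs and the single value 25 (it cannot pair with itself since the integers are distinct).
Treating each of those 10 groups as a pigeonhole, one can pick one integer per group — 10 integers — with no two summing to 50.
The 11th integer lands in an occupied pair, forcing a sum of 50.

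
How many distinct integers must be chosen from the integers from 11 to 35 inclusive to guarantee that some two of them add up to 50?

Group the elements by complementary pair {x, 50−x}: {15,35}, {16,34}, {17,33}, …, giving 10 two-element pairs, the single value 25 (it cannot pair with itself since the integers are distinct), and 4 integers whose partner 50−x falls outside [11,35].
By pigeonhole, treating each of those 15 groups as a pigeonhole, one can pick one integer per group — 15 integers — with no two summing to 50.
The 16th integer lands in an occupied pair, forcing a sum of 50.

16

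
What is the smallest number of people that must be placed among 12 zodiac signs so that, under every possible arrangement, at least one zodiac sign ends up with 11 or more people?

121

With 120 people one could put exactly 10 in each of the 12 zodiac signs, and no zodiac sign would reach 11.
One more person must land in a zodiac sign that already has 10, giving it 11.
So 12 × 10 + 1 = 121 people are required.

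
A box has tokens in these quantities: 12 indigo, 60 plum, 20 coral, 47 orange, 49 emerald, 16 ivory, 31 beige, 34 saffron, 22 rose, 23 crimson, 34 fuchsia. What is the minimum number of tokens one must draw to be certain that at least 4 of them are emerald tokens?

303

In the worst case for collecting emerald tokens, every non-emerald token comes out first.
There are 12 + 60 + 20 + 47 + 16 + 31 + 34 + 22 + 23 + 34 = 299 non-emerald tokens altogether.
After those, each further token must be emerald, so 299 + 4 = 303 draws guarantee 4 emerald tokens.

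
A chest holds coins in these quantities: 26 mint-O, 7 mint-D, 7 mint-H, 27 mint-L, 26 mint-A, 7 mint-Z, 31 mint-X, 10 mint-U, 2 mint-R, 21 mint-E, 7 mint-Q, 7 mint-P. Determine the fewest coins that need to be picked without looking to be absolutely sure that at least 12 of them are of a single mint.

103

By the pigeonhole principle, put each drawn coin into a box by mint. The largest draw with every box below 12 takes min(count, 11) from each mint; mints with fewer than 11 contribute all they have.
Σ min(cᵢ, 11) = 11 + 7 + 7 + 11 + 11 + 7 + 11 + 10 + 2 + 11 + 7 + 7 = 102.
Draw number 102 + 1 = 103 must push one box to 12.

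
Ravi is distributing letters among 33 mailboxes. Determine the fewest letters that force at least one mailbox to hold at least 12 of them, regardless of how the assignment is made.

With 363 letters one could put exactly 11 in each of the 33 mailboxes, and no mailbox would reach 12.
Pigeonhole: one more letter must land in a mailbox that already has 11, giving it 12.
So 33 × 11 + 1 = 364 letters are required.

364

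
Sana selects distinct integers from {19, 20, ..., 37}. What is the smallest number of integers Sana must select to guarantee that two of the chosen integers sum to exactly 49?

Two chosen integers sum to 49 exactly when both halves of some pair {x, 49−x} with 19 ≤ x ≤ 49−x ≤ 30 are chosen — 6 such pairs.
The remaining 7 elements (those with no distinct partner in range) can never complete a 49-sum, so the worst case takes all of them and one from each pair: 7 + 6 = 13.
Pigeonhole: the 14th integer has to be the second member of some pair, so 13 + 1 = 14.

14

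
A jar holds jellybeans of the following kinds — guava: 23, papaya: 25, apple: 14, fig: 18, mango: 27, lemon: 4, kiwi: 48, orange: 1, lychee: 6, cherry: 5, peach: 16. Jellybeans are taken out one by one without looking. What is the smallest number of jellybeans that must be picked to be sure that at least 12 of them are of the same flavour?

Pigeonhole: the 11 flavours are the holes; the jellybeans drawn are the pigeons.
To avoid 12 of any one flavour, the worst case takes at most 11 of each flavour, or every jellybean of a flavour that has fewer than 11.
That gives 11 + 11 + 11 + 11 + 11 + 4 + 11 + 1 + 6 + 5 + 11 = 93 jellybeans with no flavour reaching 12.
The next jellybean forces some flavour to 12, so 93 + 1 = 94.

94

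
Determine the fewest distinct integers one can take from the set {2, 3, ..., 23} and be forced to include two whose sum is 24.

Group the elements by complementary pair {x, 24−x}: {2,22}, {3,21}, {4,20}, …, giving 10 two-element pairs, the single value 12 (it cannot pair with itself since the integers are distinct), and 1 integer whose partner 24−x falls outside [2,23].
Treating each of those 12 groups as a pigeonhole, one can pick one integer per group — 12 integers — with no two summing to 24.
The 13th integer lands in an occupied pair, forcing a sum of 24.

13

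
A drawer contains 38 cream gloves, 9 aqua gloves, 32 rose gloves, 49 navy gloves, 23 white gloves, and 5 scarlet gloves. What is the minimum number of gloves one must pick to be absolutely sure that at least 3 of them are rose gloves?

In the worst case for collecting rose gloves, every non-rose glove comes out first.
There are 38 + 9 + 49 + 23 + 5 = 124 non-rose gloves altogether.
After those, each further glove must be rose, so 124 + 3 = 127 draws guarantee 3 rose gloves.

127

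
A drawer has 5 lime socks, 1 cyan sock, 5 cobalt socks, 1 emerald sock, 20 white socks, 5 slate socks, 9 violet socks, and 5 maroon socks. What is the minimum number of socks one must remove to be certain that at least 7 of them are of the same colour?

Pigeonhole: the 8 colours are the holes; the socks drawn are the pigeons.
To avoid 7 of any one colour, the worst case takes at most 6 of each colour, or every sock of a colour that has fewer than 6.
That gives 5 + 1 + 5 + 1 + 6 + 5 + 6 + 5 = 34 socks with no colour reaching 7.
The next sock forces some colour to 7, so 34 + 1 = 35.

35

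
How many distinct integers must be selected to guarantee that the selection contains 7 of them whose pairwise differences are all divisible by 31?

Integers whose pairwise differences are multiples of 31 are exactly those sharing a remainder mod 31. By pigeonhole, the 31 residue classes mod 31 are the pigeonholes.
With 186 integers one could put 6 in each residue class and have no class reach 7.
The 187th integer pushes some class to 7, so 31·6 + 1 = 187.

187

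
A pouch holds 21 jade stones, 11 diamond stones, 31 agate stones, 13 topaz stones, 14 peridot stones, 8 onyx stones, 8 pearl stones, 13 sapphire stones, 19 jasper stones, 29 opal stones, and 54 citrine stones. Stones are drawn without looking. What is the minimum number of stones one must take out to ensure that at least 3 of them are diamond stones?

In the worst case for collecting diamond stones, every non-diamond stone comes out first.
There are 21 + 31 + 13 + 14 + 8 + 8 + 13 + 19 + 29 + 54 = 210 non-diamond stones altogether.
After those, each further stone must be diamond, so 210 + 3 = 213 draws guarantee 3 diamond stones.

213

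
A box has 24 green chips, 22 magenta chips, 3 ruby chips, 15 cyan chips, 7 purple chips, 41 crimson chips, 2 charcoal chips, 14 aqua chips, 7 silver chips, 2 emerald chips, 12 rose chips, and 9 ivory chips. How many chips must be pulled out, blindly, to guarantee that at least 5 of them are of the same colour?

An adversary could hand out at most 4 chips per colour (ruby, charcoal, emerald run out sooner): 4 + 4 + 3 + 4 + 4 + 4 + 2 + 4 + 4 + 2 + 4 + 4 = 43 chips and still no colour has 5.
Pigeonhole: one more chip lands in a colour already at 4, so 44 draws are enough and 43 are not.

44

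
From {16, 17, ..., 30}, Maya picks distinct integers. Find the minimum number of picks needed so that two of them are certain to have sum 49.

10

Group the elements by complementary pair {x, 49−x}: {19,30}, {20,29}, {21,28}, …, giving 6 two-element pairs and 3 integers whose partner 49−x falls outside [16,30].
By the pigeonhole principle, treating each of those 9 groups as a pigeonhole, one can pick one integer per group — 9 integers — with no two summing to 49.
The 10th integer lands in an occupied pair, forcing a sum of 49.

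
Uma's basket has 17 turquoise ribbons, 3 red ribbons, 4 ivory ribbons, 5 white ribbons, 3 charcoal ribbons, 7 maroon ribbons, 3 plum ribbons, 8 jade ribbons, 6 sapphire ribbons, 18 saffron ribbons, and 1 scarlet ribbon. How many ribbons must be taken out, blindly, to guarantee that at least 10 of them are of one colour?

59

An adversary could hand out at most 9 ribbons per colour (9 colours run out sooner): 9 + 3 + 4 + 5 + 3 + 7 + 3 + 8 + 6 + 9 + 1 = 58 ribbons and still no colour has 10.
One more ribbon lands in a colour already at 9, so 59 draws are enough and 58 are not.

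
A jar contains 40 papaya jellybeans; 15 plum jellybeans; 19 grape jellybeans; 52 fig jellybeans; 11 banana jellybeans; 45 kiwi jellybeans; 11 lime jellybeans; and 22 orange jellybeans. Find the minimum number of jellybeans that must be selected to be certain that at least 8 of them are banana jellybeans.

212

In the worst case for collecting banana jellybeans, every non-banana jellybean comes out first.
There are 40 + 15 + 19 + 52 + 45 + 11 + 22 = 204 non-banana jellybeans altogether.
After those, each further jellybean must be banana, so 204 + 8 = 212 draws guarantee 8 banana jellybeans.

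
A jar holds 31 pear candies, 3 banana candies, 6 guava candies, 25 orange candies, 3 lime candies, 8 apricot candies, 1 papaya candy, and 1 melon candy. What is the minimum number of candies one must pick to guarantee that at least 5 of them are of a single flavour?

25

By pigeonhole, the 8 flavours are the holes; the candies drawn are the pigeons.
To avoid 5 of any one flavour, the worst case takes at most 4 of each flavour, or every candy of a flavour that has fewer than 4.
That gives 4 + 3 + 4 + 4 + 3 + 4 + 1 + 1 = 24 candies with no flavour reaching 5.
The next candy forces some flavour to 5, so 24 + 1 = 25.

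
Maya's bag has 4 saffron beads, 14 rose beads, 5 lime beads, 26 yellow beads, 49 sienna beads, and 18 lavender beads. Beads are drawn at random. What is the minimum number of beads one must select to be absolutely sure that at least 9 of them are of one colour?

42

An adversary could hand out at most 8 beads per colour (saffron, lime run out sooner): 4 + 8 + 5 + 8 + 8 + 8 = 41 beads and still no colour has 9.
By the pigeonhole principle, one more bead lands in a colour already at 8, so 42 draws are enough and 41 are not.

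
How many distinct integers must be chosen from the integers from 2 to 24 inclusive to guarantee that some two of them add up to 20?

16

Group the elements by complementary pair {x, 20−x}: {2,18}, {3,17}, {4,16}, …, giving 8 two-element pairs, the single value 10 (it cannot pair with itself since the integers are distinct), and 6 integers whose partner 20−x falls outside [2,24].
Treating each of those 15 groups as a pigeonhole, one can pick one integer per group — 15 integers — with no two summing to 20.
The 16th integer lands in an occupied pair, forcing a sum of 20.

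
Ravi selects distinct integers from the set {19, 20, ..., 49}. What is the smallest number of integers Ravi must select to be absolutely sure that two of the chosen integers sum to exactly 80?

23

Group the elements by complementary pair {x, 80−x}: {31,49}, {32,48}, {33,47}, …, giving 9 two-element pairs, the single value 40 (it cannot pair with itself since the integers are distinct), and 12 integers whose partner 80−x falls outside [19,49].
Pigeonhole: treating each of those 22 groups as a pigeonhole, one can pick one integer per group — 22 integers — with no two summing to 80.
The 23rd integer lands in an occupied pair, forcing a sum of 80.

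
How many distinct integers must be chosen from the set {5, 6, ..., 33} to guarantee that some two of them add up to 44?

19

Group the elements by complementary pair {x, 44−x}: {11,33}, {12,32}, {13,31}, …, giving 11 two-element pairs, the single value 22 (it cannot pair with itself since the integers are distinct), and 6 integers whose partner 44−x falls outside [5,33].
By the pigeonhole principle, treating each of those 18 groups as a pigeonhole, one can pick one integer per group — 18 integers — with no two summing to 44.
The 19th integer lands in an occupied pair, forcing a sum of 44.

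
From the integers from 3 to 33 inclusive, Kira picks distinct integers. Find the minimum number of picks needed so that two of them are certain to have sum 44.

21

Group the elements by complementary pair {x, 44−x}: {11,33}, {12,32}, {13,31}, …, giving 11 two-element pairs, the single value 22 (it cannot pair with itself since the integers are distinct), and 8 integers whose partner 44−x falls outside [3,33].
Treating each of those 20 groups as a pigeonhole, one can pick one integer per group — 20 integers — with no two summing to 44.
The 21st integer lands in an occupied pair, forcing a sum of 44.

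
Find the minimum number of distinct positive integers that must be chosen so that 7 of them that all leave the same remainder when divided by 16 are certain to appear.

97

Pigeonhole: the 16 residue classes mod 16 are the pigeonholes.
With 96 integers one could put 6 in each residue class and have no class reach 7.
The 97th integer pushes some class to 7, so 16·6 + 1 = 97.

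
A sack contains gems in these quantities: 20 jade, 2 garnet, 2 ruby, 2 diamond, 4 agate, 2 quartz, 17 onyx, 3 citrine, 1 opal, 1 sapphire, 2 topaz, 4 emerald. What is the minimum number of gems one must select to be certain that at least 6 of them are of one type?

34

An adversary could hand out at most 5 gems per type (10 types run out sooner): 5 + 2 + 2 + 2 + 4 + 2 + 5 + 3 + 1 + 1 + 2 + 4 = 33 gems and still no type has 6.
One more gem lands in a type already at 5, so 34 draws are enough and 33 are not.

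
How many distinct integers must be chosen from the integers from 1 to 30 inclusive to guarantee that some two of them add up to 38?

Group the elements by complementary pair {x, 38−x}: {8,30}, {9,29}, {10,28}, …, giving 11 two-element pairs, the single value 19 (it cannot pair with itself since the integers are distinct), and 7 integers whose partner 38−x falls outside [1,30].
Treating each of those 19 groups as a pigeonhole, one can pick one integer per group — 19 integers — with no two summing to 38.
The 20th integer lands in an occupied pair, forcing a sum of 38.

20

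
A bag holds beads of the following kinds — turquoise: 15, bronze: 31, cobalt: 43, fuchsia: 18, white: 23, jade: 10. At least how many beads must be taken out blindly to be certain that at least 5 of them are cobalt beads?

In the worst case for collecting cobalt beads, every non-cobalt bead comes out first.
There are 15 + 31 + 18 + 23 + 10 = 97 non-cobalt beads altogether.
After those, each further bead must be cobalt, so 97 + 5 = 102 draws guarantee 5 cobalt beads.

102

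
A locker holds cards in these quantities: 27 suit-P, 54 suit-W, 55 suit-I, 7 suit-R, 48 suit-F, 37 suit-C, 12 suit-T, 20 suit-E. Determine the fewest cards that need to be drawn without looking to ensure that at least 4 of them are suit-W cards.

In the worst case for collecting suit-W cards, every non-suit-W card comes out first.
There are 27 + 55 + 7 + 48 + 37 + 12 + 20 = 206 non-suit-W cards altogether.
After those, each further card must be suit-W, so 206 + 4 = 210 draws guarantee 4 suit-W cards.

210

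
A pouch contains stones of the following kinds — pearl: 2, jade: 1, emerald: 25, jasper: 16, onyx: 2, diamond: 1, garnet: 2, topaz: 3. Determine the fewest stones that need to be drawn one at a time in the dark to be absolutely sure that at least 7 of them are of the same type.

The 8 types are the holes; the stones drawn are the pigeons.
To avoid 7 of any one type, the worst case takes at most 6 of each type, or every stone of a type that has fewer than 6.
That gives 2 + 1 + 6 + 6 + 2 + 1 + 2 + 3 = 23 stones with no type reaching 7.
The next stone forces some type to 7, so 23 + 1 = 24.

24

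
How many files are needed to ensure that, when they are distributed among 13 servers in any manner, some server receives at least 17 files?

With 208 files one could put exactly 16 in each of the 13 servers, and no server would reach 17.
By the pigeonhole principle, one more file must land in a server that already has 16, giving it 17.
So 13 × 16 + 1 = 209 files are required.

209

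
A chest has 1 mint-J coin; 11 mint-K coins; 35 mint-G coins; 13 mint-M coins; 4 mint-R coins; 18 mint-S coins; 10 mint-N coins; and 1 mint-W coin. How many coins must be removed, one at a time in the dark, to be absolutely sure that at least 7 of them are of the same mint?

An adversary could hand out at most 6 coins per mint (mint-J, mint-R, mint-W run out sooner): 1 + 6 + 6 + 6 + 4 + 6 + 6 + 1 = 36 coins and still no mint has 7.
By pigeonhole, one more coin lands in a mint already at 6, so 37 draws are enough and 36 are not.

37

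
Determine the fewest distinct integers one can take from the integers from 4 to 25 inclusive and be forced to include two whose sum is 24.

15

Group the elements by complementary pair {x, 24−x}: {4,20}, {5,19}, {6,18}, …, giving 8 two-element pairs, the single value 12 (it cannot pair with itself since the integers are distinct), and 5 integers whose partner 24−x falls outside [4,25].
Treating each of those 14 groups as a pigeonhole, one can pick one integer per group — 14 integers — with no two summing to 24.
The 15th integer lands in an occupied pair, forcing a sum of 24.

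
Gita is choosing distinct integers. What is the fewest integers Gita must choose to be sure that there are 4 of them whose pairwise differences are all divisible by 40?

Integers whose pairwise differences are multiples of 40 are exactly those sharing a remainder mod 40. The 40 residue classes mod 40 are the pigeonholes.
With 120 integers one could put 3 in each residue class and have no class reach 4.
The 121st integer pushes some class to 4, so 40·3 + 1 = 121.

121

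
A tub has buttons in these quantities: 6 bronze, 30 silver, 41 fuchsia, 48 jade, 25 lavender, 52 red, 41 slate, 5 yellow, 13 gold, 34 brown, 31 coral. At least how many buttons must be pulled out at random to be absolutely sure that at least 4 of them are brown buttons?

296

In the worst case for collecting brown buttons, every non-brown button comes out first.
There are 6 + 30 + 41 + 48 + 25 + 52 + 41 + 5 + 13 + 31 = 292 non-brown buttons altogether.
After those, each further button must be brown, so 292 + 4 = 296 draws guarantee 4 brown buttons.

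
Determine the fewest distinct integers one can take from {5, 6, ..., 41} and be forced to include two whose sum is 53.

Group the elements by complementary pair {x, 53−x}: {12,41}, {13,40}, {14,39}, …, giving 15 two-element pairs and 7 integers whose partner 53−x falls outside [5,41].
Treating each of those 22 groups as a pigeonhole, one can pick one integer per group — 22 integers — with no two summing to 53.
The 23rd integer lands in an occupied pair, forcing a sum of 53.

23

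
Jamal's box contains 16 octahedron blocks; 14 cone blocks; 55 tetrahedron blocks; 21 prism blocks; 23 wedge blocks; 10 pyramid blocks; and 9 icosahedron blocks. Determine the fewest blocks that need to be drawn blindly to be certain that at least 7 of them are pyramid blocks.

In the worst case for collecting pyramid blocks, every non-pyramid block comes out first.
There are 16 + 14 + 55 + 21 + 23 + 9 = 138 non-pyramid blocks altogether.
After those, each further block must be pyramid, so 138 + 7 = 145 draws guarantee 7 pyramid blocks.

145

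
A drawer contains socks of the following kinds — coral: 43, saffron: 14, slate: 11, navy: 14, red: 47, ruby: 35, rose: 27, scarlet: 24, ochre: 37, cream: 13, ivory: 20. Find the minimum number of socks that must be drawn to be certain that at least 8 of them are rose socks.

266

In the worst case for collecting rose socks, every non-rose sock comes out first.
There are 43 + 14 + 11 + 14 + 47 + 35 + 24 + 37 + 13 + 20 = 258 non-rose socks altogether.
After those, each further sock must be rose, so 258 + 8 = 266 draws guarantee 8 rose socks.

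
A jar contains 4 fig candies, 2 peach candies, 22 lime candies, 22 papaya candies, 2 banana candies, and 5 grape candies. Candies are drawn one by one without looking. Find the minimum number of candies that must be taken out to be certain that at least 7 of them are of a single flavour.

26

The 6 flavours are the holes; the candies drawn are the pigeons.
To avoid 7 of any one flavour, the worst case takes at most 6 of each flavour, or every candy of a flavour that has fewer than 6.
That gives 4 + 2 + 6 + 6 + 2 + 5 = 25 candies with no flavour reaching 7.
The next candy forces some flavour to 7, so 25 + 1 = 26.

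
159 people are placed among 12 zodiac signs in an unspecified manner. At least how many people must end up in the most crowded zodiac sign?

The 12 zodiac signs are the holes and the 159 people are the pigeons.
If every zodiac sign held at most 13 people, the total would be at most 12 × 13 = 156, which is less than 159.
So some zodiac sign holds at least ⌈159/12⌉ = 14 people.

14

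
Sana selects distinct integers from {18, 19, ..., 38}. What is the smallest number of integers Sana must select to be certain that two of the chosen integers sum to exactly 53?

13

Group the elements by complementary pair {x, 53−x}: {18,35}, {19,34}, {20,33}, …, giving 9 two-element pairs and 3 integers whose partner 53−x falls outside [18,38].
Pigeonhole: treating each of those 12 groups as a pigeonhole, one can pick one integer per group — 12 integers — with no two summing to 53.
The 13th integer lands in an occupied pair, forcing a sum of 53.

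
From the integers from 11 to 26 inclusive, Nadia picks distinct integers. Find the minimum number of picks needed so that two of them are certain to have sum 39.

Group the elements by complementary pair {x, 39−x}: {13,26}, {14,25}, {15,24}, …, giving 7 two-element pairs and 2 integers whose partner 39−x falls outside [11,26].
Treating each of those 9 groups as a pigeonhole, one can pick one integer per group — 9 integers — with no two summing to 39.
The 10th integer lands in an occupied pair, forcing a sum of 39.

10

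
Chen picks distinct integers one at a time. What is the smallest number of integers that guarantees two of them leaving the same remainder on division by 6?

7

The 6 residue classes mod 6 are the pigeonholes.
With 6 integers one could put 1 in each residue class and have no class reach 2.
The 7th integer pushes some class to 2, so 6·1 + 1 = 7.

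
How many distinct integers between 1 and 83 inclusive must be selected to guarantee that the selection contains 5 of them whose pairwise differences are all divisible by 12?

49

Integers whose pairwise differences are multiples of 12 are exactly those sharing a remainder mod 12. By pigeonhole, the 12 residue classes mod 12 are the pigeonholes.
With 48 integers one could put 4 in each residue class and have no class reach 5.
The 49th integer pushes some class to 5, so 12·4 + 1 = 49.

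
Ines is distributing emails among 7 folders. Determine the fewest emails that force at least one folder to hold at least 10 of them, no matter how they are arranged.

64

With 63 emails one could put exactly 9 in each of the 7 folders, and no folder would reach 10.
Pigeonhole: one more email must land in a folder that already has 9, giving it 10.
So 7 × 9 + 1 = 64 emails are required.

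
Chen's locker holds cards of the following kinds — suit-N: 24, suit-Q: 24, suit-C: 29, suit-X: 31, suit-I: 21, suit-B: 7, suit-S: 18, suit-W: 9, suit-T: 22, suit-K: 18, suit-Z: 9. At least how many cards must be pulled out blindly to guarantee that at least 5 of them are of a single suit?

Pigeonhole: put each drawn card into a box by suit. The largest draw with every box below 5 takes min(count, 4) from each suit.
Σ min(cᵢ, 4) = 4 + 4 + 4 + 4 + 4 + 4 + 4 + 4 + 4 + 4 + 4 = 44.
Draw number 44 + 1 = 45 must push one box to 5.

45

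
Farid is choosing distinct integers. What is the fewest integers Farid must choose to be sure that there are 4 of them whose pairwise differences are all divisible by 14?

43

Integers whose pairwise differences are multiples of 14 are exactly those sharing a remainder mod 14. Pigeonhole: the 14 residue classes mod 14 are the pigeonholes.
With 42 integers one could put 3 in each residue class and have no class reach 4.
The 43rd integer pushes some class to 4, so 14·3 + 1 = 43.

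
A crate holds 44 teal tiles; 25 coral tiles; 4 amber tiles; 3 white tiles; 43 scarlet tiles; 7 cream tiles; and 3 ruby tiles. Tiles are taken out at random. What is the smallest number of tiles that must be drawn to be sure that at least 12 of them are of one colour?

The 7 colours are the holes; the tiles drawn are the pigeons.
To avoid 12 of any one colour, the worst case takes at most 11 of each colour, or every tile of a colour that has fewer than 11.
That gives 11 + 11 + 4 + 3 + 11 + 7 + 3 = 50 tiles with no colour reaching 12.
The next tile forces some colour to 12, so 50 + 1 = 51.

51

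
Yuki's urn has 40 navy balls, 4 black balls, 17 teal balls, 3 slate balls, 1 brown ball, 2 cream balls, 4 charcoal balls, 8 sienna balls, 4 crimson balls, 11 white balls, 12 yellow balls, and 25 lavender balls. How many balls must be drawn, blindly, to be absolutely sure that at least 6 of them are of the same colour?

49

By pigeonhole, the 12 colours are the holes; the balls drawn are the pigeons.
To avoid 6 of any one colour, the worst case takes at most 5 of each colour, or every ball of a colour that has fewer than 5.
That gives 5 + 4 + 5 + 3 + 1 + 2 + 4 + 5 + 4 + 5 + 5 + 5 = 48 balls with no colour reaching 6.
The next ball forces some colour to 6, so 48 + 1 = 49.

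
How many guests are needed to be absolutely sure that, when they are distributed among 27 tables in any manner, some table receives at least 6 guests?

With 135 guests one could put exactly 5 in each of the 27 tables, and no table would reach 6.
One more guest must land in a table that already has 5, giving it 6.
So 27 × 5 + 1 = 136 guests are required.

136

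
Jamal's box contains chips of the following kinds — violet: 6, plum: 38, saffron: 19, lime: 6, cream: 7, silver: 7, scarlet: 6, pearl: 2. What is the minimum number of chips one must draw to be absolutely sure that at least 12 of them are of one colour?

By the pigeonhole principle, put each drawn chip into a box by colour. The largest draw with every box below 12 takes min(count, 11) from each colour; colours with fewer than 11 contribute all they have.
Σ min(cᵢ, 11) = 6 + 11 + 11 + 6 + 7 + 7 + 6 + 2 = 56.
Draw number 56 + 1 = 57 must push one box to 12.

57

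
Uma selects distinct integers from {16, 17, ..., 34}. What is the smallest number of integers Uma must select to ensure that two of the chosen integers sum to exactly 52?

Group the elements by complementary pair {x, 52−x}: {18,34}, {19,33}, {20,32}, …, giving 8 two-element pairs, the single value 26 (it cannot pair with itself since the integers are distinct), and 2 integers whose partner 52−x falls outside [16,34].
Treating each of those 11 groups as a pigeonhole, one can pick one integer per group — 11 integers — with no two summing to 52.
The 12th integer lands in an occupied pair, forcing a sum of 52.

12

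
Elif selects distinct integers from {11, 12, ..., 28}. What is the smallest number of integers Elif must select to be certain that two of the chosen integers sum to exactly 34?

13

Two chosen integers sum to 34 exactly when both halves of some pair {x, 34−x} with 11 ≤ x ≤ 34−x ≤ 23 are chosen — 6 such pairs.
The remaining 6 elements (those with no distinct partner in range) can never complete a 34-sum, so the worst case takes all of them and one from each pair: 6 + 6 = 12.
The 13th integer has to be the second member of some pair, so 12 + 1 = 13.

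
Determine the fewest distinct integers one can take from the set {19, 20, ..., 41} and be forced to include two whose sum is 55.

A set avoiding the sum 55 can contain at most one of each pair {x, 55−x}, plus the 5 elements whose complement lies outside the range.
The integers 28, …, 41 (14 of them) are such a set: any two sum to at least 28+29 = 57 > 55.
Any 15th integer completes one of the 9 pairs, so 15 choices force a sum of 55.

15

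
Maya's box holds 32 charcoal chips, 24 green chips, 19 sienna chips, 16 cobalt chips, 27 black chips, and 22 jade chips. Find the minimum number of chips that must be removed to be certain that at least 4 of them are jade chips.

122

In the worst case for collecting jade chips, every non-jade chip comes out first.
There are 32 + 24 + 19 + 16 + 27 = 118 non-jade chips altogether.
After those, each further chip must be jade, so 118 + 4 = 122 draws guarantee 4 jade chips.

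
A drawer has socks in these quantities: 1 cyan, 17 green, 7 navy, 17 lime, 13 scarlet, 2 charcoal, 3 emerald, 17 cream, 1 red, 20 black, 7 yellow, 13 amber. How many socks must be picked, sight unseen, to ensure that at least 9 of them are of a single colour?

70

Put each drawn sock into a box by colour. The largest draw with every box below 9 takes min(count, 8) from each colour; colours with fewer than 8 contribute all they have.
Σ min(cᵢ, 8) = 1 + 8 + 7 + 8 + 8 + 2 + 3 + 8 + 1 + 8 + 7 + 8 = 69.
Draw number 69 + 1 = 70 must push one box to 9.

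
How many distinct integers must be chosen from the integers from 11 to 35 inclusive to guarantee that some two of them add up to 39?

17

A set avoiding the sum 39 can contain at most one of each pair {x, 39−x}, plus the 7 elements whose complement lies outside the range.
The integers 20, …, 35 (16 of them) are such a set: any two sum to at least 20+21 = 41 > 39.
By the pigeonhole principle, any 17th integer completes one of the 9 pairs, so 17 choices force a sum of 39.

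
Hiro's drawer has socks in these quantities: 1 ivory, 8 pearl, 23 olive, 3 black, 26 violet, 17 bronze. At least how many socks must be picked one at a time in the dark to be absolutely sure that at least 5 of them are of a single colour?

21

An adversary could hand out at most 4 socks per colour (ivory, black run out sooner): 1 + 4 + 4 + 3 + 4 + 4 = 20 socks and still no colour has 5.
By the pigeonhole principle, one more sock lands in a colour already at 4, so 21 draws are enough and 20 are not.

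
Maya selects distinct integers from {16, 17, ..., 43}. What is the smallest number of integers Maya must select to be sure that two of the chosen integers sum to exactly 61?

Group the elements by complementary pair {x, 61−x}: {18,43}, {19,42}, {20,41}, …, giving 13 two-element pairs and 2 integers whose partner 61−x falls outside [16,43].
By the pigeonhole principle, treating each of those 15 groups as a pigeonhole, one can pick one integer per group — 15 integers — with no two summing to 61.
The 16th integer lands in an occupied pair, forcing a sum of 61.

16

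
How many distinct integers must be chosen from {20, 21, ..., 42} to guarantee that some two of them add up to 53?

Group the elements by complementary pair {x, 53−x}: {20,33}, {21,32}, {22,31}, …, giving 7 two-element pairs and 9 integers whose partner 53−x falls outside [20,42].
Treating each of those 16 groups as a pigeonhole, one can pick one integer per group — 16 integers — with no two summing to 53.
The 17th integer lands in an occupied pair, forcing a sum of 53.

17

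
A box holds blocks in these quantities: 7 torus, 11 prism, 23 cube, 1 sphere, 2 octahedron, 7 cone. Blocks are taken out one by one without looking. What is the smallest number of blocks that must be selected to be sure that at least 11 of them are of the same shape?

38

By the pigeonhole principle, the 6 shapes are the holes; the blocks drawn are the pigeons.
To avoid 11 of any one shape, the worst case takes at most 10 of each shape, or every block of a shape that has fewer than 10.
That gives 7 + 10 + 10 + 1 + 2 + 7 = 37 blocks with no shape reaching 11.
The next block forces some shape to 11, so 37 + 1 = 38.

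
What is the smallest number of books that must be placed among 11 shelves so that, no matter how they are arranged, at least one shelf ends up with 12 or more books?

With 121 books one could put exactly 11 in each of the 11 shelves, and no shelf would reach 12.
Pigeonhole: one more book must land in a shelf that already has 11, giving it 12.
So 11 × 11 + 1 = 122 books are required.

122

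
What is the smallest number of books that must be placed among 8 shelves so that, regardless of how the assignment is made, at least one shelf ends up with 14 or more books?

105

With 104 books one could put exactly 13 in each of the 8 shelves, and no shelf would reach 14.
By the pigeonhole principle, one more book must land in a shelf that already has 13, giving it 14.
So 8 × 13 + 1 = 105 books are required.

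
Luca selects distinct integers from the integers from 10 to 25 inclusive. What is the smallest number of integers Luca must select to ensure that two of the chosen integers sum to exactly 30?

12

Two chosen integers sum to 30 exactly when both halves of some pair {x, 30−x} with 10 ≤ x ≤ 30−x ≤ 20 are chosen — 5 such pairs.
The remaining 6 elements (those with no distinct partner in range) can never complete a 30-sum, so the worst case takes all of them and one from each pair: 6 + 5 = 11.
By the pigeonhole principle, the 12th integer has to be the second member of some pair, so 11 + 1 = 12.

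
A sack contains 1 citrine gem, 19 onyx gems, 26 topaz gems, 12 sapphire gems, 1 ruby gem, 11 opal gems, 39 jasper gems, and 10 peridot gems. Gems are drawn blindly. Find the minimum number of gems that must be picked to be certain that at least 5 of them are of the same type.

An adversary could hand out at most 4 gems per type (citrine, ruby run out sooner): 1 + 4 + 4 + 4 + 1 + 4 + 4 + 4 = 26 gems and still no type has 5.
By the pigeonhole principle, one more gem lands in a type already at 4, so 27 draws are enough and 26 are not.

27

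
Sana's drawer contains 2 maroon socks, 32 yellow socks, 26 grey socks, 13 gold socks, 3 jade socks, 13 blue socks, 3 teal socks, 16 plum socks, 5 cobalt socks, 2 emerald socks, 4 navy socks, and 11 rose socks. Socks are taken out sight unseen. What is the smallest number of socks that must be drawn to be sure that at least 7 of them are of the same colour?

56

By the pigeonhole principle, the 12 colours are the holes; the socks drawn are the pigeons.
To avoid 7 of any one colour, the worst case takes at most 6 of each colour, or every sock of a colour that has fewer than 6.
That gives 2 + 6 + 6 + 6 + 3 + 6 + 3 + 6 + 5 + 2 + 4 + 6 = 55 socks with no colour reaching 7.
The next sock forces some colour to 7, so 55 + 1 = 56.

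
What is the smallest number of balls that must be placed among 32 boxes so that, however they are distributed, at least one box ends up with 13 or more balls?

385

With 384 balls one could put exactly 12 in each of the 32 boxes, and no box would reach 13.
One more ball must land in a box that already has 12, giving it 13.
So 32 × 12 + 1 = 385 balls are required.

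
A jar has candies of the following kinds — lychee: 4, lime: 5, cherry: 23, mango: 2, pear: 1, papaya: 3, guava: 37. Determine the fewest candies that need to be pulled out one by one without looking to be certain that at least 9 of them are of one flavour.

The 7 flavours are the holes; the candies drawn are the pigeons.
To avoid 9 of any one flavour, the worst case takes at most 8 of each flavour, or every candy of a flavour that has fewer than 8.
That gives 4 + 5 + 8 + 2 + 1 + 3 + 8 = 31 candies with no flavour reaching 9.
The next candy forces some flavour to 9, so 31 + 1 = 32.

32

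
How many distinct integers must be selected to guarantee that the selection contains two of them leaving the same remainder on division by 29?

30

By pigeonhole, the 29 residue classes mod 29 are the pigeonholes.
With 29 integers one could put 1 in each residue class and have no class reach 2.
The 30th integer pushes some class to 2, so 29·1 + 1 = 30.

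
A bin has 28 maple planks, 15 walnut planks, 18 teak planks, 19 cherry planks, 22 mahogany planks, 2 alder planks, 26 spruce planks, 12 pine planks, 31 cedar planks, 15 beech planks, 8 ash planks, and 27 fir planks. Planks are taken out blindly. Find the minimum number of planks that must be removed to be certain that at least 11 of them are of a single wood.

111

By the pigeonhole principle, put each drawn plank into a box by wood. The largest draw with every box below 11 takes min(count, 10) from each wood; woods with fewer than 10 contribute all they have.
Σ min(cᵢ, 10) = 10 + 10 + 10 + 10 + 10 + 2 + 10 + 10 + 10 + 10 + 8 + 10 = 110.
Draw number 110 + 1 = 111 must push one box to 11.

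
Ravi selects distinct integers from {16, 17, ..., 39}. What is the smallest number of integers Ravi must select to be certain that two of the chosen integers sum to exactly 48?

Group the elements by complementary pair {x, 48−x}: {16,32}, {17,31}, {18,30}, …, giving 8 two-element pairs, the single value 24 (it cannot pair with itself since the integers are distinct), and 7 integers whose partner 48−x falls outside [16,39].
By pigeonhole, treating each of those 16 groups as a pigeonhole, one can pick one integer per group — 16 integers — with no two summing to 48.
The 17th integer lands in an occupied pair, forcing a sum of 48.

17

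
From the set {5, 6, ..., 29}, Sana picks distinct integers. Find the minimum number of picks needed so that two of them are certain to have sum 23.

19

Group the elements by complementary pair {x, 23−x}: {5,18}, {6,17}, {7,16}, …, giving 7 two-element pairs and 11 integers whose partner 23−x falls outside [5,29].
Treating each of those 18 groups as a pigeonhole, one can pick one integer per group — 18 integers — with no two summing to 23.
The 19th integer lands in an occupied pair, forcing a sum of 23.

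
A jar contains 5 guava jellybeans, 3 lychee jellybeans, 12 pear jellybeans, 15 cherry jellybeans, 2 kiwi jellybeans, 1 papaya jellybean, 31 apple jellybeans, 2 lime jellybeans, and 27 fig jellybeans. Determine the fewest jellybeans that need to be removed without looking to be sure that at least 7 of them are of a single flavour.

38

By pigeonhole, the 9 flavours are the holes; the jellybeans drawn are the pigeons.
To avoid 7 of any one flavour, the worst case takes at most 6 of each flavour, or every jellybean of a flavour that has fewer than 6.
That gives 5 + 3 + 6 + 6 + 2 + 1 + 6 + 2 + 6 = 37 jellybeans with no flavour reaching 7.
The next jellybean forces some flavour to 7, so 37 + 1 = 38.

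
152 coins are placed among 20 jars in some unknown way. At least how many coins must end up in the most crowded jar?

8

By the pigeonhole principle, the 20 jars are the holes and the 152 coins are the pigeons.
If every jar held at most 7 coins, the total would be at most 20 × 7 = 140, which is less than 152.
So some jar holds at least ⌈152/20⌉ = 8 coins.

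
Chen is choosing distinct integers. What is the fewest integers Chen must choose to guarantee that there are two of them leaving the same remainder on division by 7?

The 7 residue classes mod 7 are the pigeonholes.
With 7 integers one could put 1 in each residue class and have no class reach 2.
The 8th integer pushes some class to 2, so 7·1 + 1 = 8.

8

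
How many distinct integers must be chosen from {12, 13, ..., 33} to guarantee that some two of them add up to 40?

Two chosen integers sum to 40 exactly when both halves of some pair {x, 40−x} with 12 ≤ x ≤ 40−x ≤ 28 are chosen — 8 such pairs.
The remaining 6 elements (those with no distinct partner in range) can never complete a 40-sum, so the worst case takes all of them and one from each pair: 6 + 8 = 14.
By the pigeonhole principle, the 15th integer has to be the second member of some pair, so 14 + 1 = 15.

15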